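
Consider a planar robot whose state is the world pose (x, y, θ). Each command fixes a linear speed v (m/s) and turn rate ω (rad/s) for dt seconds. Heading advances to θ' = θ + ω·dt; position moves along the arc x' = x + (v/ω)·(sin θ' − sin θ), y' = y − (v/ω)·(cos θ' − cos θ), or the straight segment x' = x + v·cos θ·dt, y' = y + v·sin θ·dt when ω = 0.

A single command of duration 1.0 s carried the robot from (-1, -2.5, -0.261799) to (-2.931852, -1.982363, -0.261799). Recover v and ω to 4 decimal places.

Δθ = -0.261799 − -0.261799 = 0.000000
ω = Δθ/dt = 0.000000/1.0 = 0.0000
ω = 0 → v = (Δx·cos θ + Δy·sin θ)/dt = -2.0000

v = -2.0000, ω = 0.0000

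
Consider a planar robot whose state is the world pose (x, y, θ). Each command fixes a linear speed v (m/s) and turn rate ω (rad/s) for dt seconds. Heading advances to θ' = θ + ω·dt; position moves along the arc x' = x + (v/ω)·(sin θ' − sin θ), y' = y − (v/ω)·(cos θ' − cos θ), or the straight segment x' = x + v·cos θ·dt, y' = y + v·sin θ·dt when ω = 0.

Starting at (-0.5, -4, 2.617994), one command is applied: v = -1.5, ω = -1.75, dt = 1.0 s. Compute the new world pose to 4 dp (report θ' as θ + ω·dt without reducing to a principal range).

(-0.2745, -5.2963, 0.8680)

θ' = 2.6180 + -1.75·1.0 = 0.8680
R = v/ω = -1.5/-1.75 = 0.8571
x' = -0.5 + 0.8571·(sin 0.8680 − sin 2.6180) = -0.2745
y' = -4 − 0.8571·(cos 0.8680 − cos 2.6180) = -5.2963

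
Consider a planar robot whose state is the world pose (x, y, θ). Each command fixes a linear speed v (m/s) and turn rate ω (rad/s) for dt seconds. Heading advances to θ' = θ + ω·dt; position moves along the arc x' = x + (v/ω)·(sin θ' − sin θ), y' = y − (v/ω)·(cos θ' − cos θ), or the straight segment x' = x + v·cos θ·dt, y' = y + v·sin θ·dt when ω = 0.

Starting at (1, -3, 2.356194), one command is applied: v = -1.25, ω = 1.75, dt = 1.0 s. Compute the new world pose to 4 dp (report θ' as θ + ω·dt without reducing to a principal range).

θ' = 2.3562 + 1.75·1.0 = 4.1062
R = v/ω = -1.25/1.75 = -0.7143
x' = 1 + -0.7143·(sin 4.1062 − sin 2.3562) = 2.0921
y' = -3 − -0.7143·(cos 4.1062 − cos 2.3562) = -2.9019

(2.0921, -2.9019, 4.1062)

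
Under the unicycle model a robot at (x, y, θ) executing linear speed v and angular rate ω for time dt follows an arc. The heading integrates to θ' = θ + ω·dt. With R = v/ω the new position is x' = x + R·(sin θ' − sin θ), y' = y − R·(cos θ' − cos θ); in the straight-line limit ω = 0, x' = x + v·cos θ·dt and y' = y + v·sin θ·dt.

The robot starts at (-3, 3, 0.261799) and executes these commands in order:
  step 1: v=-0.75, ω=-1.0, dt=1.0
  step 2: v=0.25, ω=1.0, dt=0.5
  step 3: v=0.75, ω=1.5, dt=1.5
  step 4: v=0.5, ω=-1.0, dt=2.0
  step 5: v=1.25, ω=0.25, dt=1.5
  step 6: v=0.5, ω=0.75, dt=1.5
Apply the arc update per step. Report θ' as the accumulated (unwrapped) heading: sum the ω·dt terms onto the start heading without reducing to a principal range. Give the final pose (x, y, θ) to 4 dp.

step 1: θ'=-0.7382 (R=0.7500) → pose (-3.6988, 3.1697, -0.7382)
step 2: θ'=-0.2382 (R=0.2500) → pose (-3.5896, 3.1117, -0.2382)
step 3: θ'=2.0118 (R=0.5000) → pose (-3.0194, 3.8110, 2.0118)
step 4: θ'=0.0118 (R=-0.5000) → pose (-2.5732, 4.5244, 0.0118)
step 5: θ'=0.3868 (R=5.0000) → pose (-0.7460, 4.8934, 0.3868)
step 6: θ'=1.5118 (R=0.6667) → pose (-0.3320, 5.4715, 1.5118)

(-0.3320, 5.4715, 1.5118)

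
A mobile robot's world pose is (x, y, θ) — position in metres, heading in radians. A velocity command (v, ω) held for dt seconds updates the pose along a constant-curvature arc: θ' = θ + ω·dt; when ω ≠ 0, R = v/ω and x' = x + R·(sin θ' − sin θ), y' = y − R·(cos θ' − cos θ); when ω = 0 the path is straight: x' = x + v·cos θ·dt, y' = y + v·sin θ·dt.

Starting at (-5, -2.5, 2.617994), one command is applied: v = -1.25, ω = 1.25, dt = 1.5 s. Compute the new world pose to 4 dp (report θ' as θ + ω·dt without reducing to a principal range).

(-3.5240, -1.8516, 4.4930)

θ' = 2.6180 + 1.25·1.5 = 4.4930
R = v/ω = -1.25/1.25 = -1.0000
x' = -5 + -1.0000·(sin 4.4930 − sin 2.6180) = -3.5240
y' = -2.5 − -1.0000·(cos 4.4930 − cos 2.6180) = -1.8516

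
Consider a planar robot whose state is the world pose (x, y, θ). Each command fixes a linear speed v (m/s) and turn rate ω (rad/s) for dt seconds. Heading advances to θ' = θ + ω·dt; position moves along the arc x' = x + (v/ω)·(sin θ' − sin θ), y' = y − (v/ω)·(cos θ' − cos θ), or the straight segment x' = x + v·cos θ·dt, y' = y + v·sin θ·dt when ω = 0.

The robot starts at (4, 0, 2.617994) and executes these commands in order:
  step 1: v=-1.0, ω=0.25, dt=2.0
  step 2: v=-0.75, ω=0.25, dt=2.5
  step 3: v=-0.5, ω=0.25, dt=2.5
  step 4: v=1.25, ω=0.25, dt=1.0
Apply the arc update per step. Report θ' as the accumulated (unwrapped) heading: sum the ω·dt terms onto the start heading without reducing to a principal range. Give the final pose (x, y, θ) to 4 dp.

(8.1534, -0.2523, 4.6180)

step 1: θ'=3.1180 (R=-4.0000) → pose (5.9056, -0.5348, 3.1180)
step 2: θ'=3.7430 (R=-3.0000) → pose (7.6738, -0.0093, 3.7430)
step 3: θ'=4.3680 (R=-2.0000) → pose (8.4248, 0.9646, 4.3680)
step 4: θ'=4.6180 (R=5.0000) → pose (8.1534, -0.2523, 4.6180)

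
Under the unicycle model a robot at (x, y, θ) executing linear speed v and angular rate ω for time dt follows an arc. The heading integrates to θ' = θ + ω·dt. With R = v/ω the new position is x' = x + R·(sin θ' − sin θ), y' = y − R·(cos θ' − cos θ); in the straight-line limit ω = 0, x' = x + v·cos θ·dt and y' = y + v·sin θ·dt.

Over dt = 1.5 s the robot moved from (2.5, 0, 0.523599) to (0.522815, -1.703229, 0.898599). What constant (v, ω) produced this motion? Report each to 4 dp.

Δθ = 0.898599 − 0.523599 = 0.375000
ω = Δθ/dt = 0.375000/1.5 = 0.2500
R = Δx/(sin θ' − sin θ) = -7.0000
v = R·ω = -7.0000·0.2500 = -1.7500

v = -1.7500, ω = 0.2500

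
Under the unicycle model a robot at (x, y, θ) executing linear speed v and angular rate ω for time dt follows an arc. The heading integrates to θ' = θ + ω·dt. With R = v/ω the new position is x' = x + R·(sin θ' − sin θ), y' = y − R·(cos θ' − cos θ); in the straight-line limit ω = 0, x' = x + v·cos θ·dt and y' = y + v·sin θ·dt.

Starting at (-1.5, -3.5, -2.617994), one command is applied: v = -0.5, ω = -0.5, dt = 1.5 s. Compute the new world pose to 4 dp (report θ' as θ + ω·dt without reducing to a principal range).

(-0.7755, -3.3915, -3.3680)

θ' = -2.6180 + -0.5·1.5 = -3.3680
R = v/ω = -0.5/-0.5 = 1.0000
x' = -1.5 + 1.0000·(sin -3.3680 − sin -2.6180) = -0.7755
y' = -3.5 − 1.0000·(cos -3.3680 − cos -2.6180) = -3.3915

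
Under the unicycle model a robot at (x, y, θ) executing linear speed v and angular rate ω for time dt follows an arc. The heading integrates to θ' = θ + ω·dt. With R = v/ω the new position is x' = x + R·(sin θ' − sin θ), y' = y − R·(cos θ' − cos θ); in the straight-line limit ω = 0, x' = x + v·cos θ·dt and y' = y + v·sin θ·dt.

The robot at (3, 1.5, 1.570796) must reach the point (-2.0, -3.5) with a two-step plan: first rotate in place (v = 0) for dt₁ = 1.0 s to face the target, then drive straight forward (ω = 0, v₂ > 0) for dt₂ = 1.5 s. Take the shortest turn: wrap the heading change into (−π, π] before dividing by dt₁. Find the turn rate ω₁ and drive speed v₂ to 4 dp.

ω₁ = 2.3562, v₂ = 4.7140

heading to target = atan2(-3.5−1.5, -2−3) = -2.3562
Δθ = wrap(-2.3562 − 1.5708) = 2.3562; ω₁ = Δθ/dt₁ = 2.3562
distance = √((-2−3)² + (-3.5−1.5)²) = 7.0711; v₂ = distance/dt₂ = 4.7140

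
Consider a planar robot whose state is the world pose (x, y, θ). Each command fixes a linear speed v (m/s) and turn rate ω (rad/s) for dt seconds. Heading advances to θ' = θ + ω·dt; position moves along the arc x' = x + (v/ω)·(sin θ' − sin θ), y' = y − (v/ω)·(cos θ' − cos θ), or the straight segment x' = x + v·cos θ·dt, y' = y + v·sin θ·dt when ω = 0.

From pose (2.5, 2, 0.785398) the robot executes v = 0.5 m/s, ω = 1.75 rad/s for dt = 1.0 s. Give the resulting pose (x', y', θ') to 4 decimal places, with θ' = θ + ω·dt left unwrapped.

θ' = 0.7854 + 1.75·1.0 = 2.5354
R = v/ω = 0.5/1.75 = 0.2857
x' = 2.5 + 0.2857·(sin 2.5354 − sin 0.7854) = 2.4608
y' = 2 − 0.2857·(cos 2.5354 − cos 0.7854) = 2.4368

(2.4608, 2.4368, 2.5354)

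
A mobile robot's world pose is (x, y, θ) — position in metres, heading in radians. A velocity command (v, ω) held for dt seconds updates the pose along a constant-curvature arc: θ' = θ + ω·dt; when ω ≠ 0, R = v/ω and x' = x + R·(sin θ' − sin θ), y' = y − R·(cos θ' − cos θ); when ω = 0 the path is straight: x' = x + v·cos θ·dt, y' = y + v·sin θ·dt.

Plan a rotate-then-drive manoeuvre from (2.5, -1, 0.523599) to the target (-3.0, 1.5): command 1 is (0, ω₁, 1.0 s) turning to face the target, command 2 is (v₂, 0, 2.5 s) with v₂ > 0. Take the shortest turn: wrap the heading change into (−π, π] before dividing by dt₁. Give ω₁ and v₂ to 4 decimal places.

ω₁ = 2.1914, v₂ = 2.4166

heading to target = atan2(1.5−-1, -3−2.5) = 2.7150
Δθ = wrap(2.7150 − 0.5236) = 2.1914; ω₁ = Δθ/dt₁ = 2.1914
distance = √((-3−2.5)² + (1.5−-1)²) = 6.0415; v₂ = distance/dt₂ = 2.4166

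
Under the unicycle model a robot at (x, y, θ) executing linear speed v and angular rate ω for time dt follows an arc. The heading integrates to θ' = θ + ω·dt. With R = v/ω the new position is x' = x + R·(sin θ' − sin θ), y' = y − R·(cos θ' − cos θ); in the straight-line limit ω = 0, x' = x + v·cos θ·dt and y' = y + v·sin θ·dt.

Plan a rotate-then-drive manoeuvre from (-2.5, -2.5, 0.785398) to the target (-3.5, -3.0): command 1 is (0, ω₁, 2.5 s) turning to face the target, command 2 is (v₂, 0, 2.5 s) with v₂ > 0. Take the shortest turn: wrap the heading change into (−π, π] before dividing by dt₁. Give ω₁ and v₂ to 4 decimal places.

ω₁ = 1.1279, v₂ = 0.4472

heading to target = atan2(-3−-2.5, -3.5−-2.5) = -2.6779
Δθ = wrap(-2.6779 − 0.7854) = 2.8198; ω₁ = Δθ/dt₁ = 1.1279
distance = √((-3.5−-2.5)² + (-3−-2.5)²) = 1.1180; v₂ = distance/dt₂ = 0.4472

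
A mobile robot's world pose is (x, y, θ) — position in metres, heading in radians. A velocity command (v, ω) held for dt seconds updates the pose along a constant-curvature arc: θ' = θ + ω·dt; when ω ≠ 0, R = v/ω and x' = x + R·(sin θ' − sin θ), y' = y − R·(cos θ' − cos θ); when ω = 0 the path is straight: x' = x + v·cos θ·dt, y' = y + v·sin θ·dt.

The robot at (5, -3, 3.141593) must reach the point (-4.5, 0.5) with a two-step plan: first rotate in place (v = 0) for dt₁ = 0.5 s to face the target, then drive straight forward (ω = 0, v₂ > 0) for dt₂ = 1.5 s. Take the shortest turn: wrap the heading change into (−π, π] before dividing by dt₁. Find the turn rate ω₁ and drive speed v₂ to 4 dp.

heading to target = atan2(0.5−-3, -4.5−5) = 2.7886
Δθ = wrap(2.7886 − 3.1416) = -0.3530; ω₁ = Δθ/dt₁ = -0.7060
distance = √((-4.5−5)² + (0.5−-3)²) = 10.1242; v₂ = distance/dt₂ = 6.7495

ω₁ = -0.7060, v₂ = 6.7495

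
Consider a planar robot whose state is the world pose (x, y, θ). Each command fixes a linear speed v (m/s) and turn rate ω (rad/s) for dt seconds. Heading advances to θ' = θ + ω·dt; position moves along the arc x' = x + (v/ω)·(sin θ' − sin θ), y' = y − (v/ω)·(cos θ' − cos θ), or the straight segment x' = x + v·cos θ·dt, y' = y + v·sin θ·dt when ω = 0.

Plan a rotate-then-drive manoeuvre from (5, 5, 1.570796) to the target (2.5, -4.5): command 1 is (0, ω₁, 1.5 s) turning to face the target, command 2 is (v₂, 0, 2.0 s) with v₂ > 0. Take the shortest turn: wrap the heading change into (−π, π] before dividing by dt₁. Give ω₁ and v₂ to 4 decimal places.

heading to target = atan2(-4.5−5, 2.5−5) = -1.8281
Δθ = wrap(-1.8281 − 1.5708) = 2.8843; ω₁ = Δθ/dt₁ = 1.9228
distance = √((2.5−5)² + (-4.5−5)²) = 9.8234; v₂ = distance/dt₂ = 4.9117

ω₁ = 1.9228, v₂ = 4.9117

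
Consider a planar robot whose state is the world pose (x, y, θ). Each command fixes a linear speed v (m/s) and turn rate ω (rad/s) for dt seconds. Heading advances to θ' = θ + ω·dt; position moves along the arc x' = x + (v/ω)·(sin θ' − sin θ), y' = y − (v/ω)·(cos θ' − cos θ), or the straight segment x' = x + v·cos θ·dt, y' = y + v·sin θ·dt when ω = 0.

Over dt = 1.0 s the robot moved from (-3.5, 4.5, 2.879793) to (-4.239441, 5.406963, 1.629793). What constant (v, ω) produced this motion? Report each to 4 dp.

Δθ = 1.629793 − 2.879793 = -1.250000
ω = Δθ/dt = -1.250000/1.0 = -1.2500
R = −Δy/(cos θ' − cos θ) = -1.0000
v = R·ω = -1.0000·-1.2500 = 1.2500

v = 1.2500, ω = -1.2500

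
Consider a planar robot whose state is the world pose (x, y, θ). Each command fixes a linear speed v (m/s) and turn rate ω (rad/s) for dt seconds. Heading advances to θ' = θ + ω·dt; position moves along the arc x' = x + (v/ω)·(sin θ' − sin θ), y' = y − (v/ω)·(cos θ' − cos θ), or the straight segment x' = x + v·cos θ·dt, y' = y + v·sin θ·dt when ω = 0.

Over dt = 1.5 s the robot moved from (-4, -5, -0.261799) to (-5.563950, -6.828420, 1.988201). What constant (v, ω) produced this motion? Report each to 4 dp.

Δθ = 1.988201 − -0.261799 = 2.250000
ω = Δθ/dt = 2.250000/1.5 = 1.5000
R = −Δy/(cos θ' − cos θ) = -1.3333
v = R·ω = -1.3333·1.5000 = -2.0000

v = -2.0000, ω = 1.5000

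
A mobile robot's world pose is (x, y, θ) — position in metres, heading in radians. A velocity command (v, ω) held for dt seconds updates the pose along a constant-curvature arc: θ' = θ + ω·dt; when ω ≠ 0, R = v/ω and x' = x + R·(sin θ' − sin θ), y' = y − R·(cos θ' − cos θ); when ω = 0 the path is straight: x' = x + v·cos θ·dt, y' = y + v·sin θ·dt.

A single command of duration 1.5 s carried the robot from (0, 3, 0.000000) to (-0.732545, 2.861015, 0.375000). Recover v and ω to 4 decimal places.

v = -0.5000, ω = 0.2500

Δθ = 0.375000 − 0.000000 = 0.375000
ω = Δθ/dt = 0.375000/1.5 = 0.2500
R = Δx/(sin θ' − sin θ) = -2.0000
v = R·ω = -2.0000·0.2500 = -0.5000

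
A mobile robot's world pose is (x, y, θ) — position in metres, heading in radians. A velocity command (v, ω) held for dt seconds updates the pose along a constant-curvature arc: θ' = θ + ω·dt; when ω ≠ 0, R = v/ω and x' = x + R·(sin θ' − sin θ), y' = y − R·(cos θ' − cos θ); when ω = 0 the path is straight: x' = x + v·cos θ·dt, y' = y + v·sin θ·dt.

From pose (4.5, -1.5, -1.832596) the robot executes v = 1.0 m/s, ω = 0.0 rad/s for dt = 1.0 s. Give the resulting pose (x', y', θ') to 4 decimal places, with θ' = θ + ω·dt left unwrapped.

θ' = -1.8326 + 0.0·1.0 = -1.8326
ω = 0 → straight: x' = 4.5 + 1.0·cos(-1.8326)·1.0 = 4.2412
y' = -1.5 + 1.0·sin(-1.8326)·1.0 = -2.4659

(4.2412, -2.4659, -1.8326)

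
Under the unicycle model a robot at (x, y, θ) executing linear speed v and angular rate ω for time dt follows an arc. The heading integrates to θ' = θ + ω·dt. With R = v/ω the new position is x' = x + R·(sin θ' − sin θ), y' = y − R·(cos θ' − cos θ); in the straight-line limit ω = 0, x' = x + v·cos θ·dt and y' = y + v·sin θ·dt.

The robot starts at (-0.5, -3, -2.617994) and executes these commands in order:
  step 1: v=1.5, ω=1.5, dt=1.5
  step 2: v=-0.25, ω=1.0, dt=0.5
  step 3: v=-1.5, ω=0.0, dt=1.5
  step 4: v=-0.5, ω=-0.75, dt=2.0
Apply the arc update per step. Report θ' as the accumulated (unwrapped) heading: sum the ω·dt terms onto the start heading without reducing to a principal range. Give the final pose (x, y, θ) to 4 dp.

(-3.4538, -4.5541, -1.3680)

step 1: θ'=-0.3680 (R=1.0000) → pose (-0.3597, -4.7991, -0.3680)
step 2: θ'=0.1320 (R=-0.2500) → pose (-0.4826, -4.7845, 0.1320)
step 3: θ'=0.1320 (straight) → pose (-2.7130, -5.0807, 0.1320)
step 4: θ'=-1.3680 (R=0.6667) → pose (-3.4538, -4.5541, -1.3680)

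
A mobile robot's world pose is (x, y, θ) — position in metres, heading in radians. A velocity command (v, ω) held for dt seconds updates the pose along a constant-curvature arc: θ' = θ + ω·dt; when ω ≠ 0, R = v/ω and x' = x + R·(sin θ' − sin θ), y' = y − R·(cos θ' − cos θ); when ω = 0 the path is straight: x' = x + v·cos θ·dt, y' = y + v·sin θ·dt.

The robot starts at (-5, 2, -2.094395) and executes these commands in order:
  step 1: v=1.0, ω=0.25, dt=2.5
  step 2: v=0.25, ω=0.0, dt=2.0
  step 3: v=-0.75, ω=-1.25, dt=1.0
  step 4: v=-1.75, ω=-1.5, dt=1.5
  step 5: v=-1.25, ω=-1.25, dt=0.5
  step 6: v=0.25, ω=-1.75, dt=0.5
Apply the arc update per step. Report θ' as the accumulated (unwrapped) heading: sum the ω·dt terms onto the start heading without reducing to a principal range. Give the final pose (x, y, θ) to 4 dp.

(-3.7216, -2.1428, -6.4694)

step 1: θ'=-1.4694 (R=4.0000) → pose (-5.5154, -0.4049, -1.4694)
step 2: θ'=-1.4694 (straight) → pose (-5.4647, -0.9023, -1.4694)
step 3: θ'=-2.7194 (R=0.6000) → pose (-5.1137, -0.2943, -2.7194)
step 4: θ'=-4.9694 (R=1.1667) → pose (-3.5073, -1.6551, -4.9694)
step 5: θ'=-5.5944 (R=1.0000) → pose (-3.8388, -2.1729, -5.5944)
step 6: θ'=-6.4694 (R=-0.1429) → pose (-3.7216, -2.1428, -6.4694)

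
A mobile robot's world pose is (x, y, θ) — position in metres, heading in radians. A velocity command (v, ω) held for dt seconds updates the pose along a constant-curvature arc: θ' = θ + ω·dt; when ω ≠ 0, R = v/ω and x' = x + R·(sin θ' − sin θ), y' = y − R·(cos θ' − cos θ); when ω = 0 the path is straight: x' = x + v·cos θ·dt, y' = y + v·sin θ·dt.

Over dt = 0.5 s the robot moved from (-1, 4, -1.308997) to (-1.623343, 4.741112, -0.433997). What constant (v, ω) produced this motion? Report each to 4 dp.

Δθ = -0.433997 − -1.308997 = 0.875000
ω = Δθ/dt = 0.875000/0.5 = 1.7500
R = −Δy/(cos θ' − cos θ) = -1.1429
v = R·ω = -1.1429·1.7500 = -2.0000

v = -2.0000, ω = 1.7500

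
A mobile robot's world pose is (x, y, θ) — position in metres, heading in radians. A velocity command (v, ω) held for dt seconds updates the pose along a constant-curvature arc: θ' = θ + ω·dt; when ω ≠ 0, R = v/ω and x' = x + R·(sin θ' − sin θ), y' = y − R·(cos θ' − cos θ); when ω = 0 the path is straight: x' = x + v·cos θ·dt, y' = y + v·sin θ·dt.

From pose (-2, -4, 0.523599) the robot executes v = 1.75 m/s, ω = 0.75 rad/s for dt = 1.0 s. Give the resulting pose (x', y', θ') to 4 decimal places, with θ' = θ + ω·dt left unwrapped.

(-0.9356, -2.6626, 1.2736)

θ' = 0.5236 + 0.75·1.0 = 1.2736
R = v/ω = 1.75/0.75 = 2.3333
x' = -2 + 2.3333·(sin 1.2736 − sin 0.5236) = -0.9356
y' = -4 − 2.3333·(cos 1.2736 − cos 0.5236) = -2.6626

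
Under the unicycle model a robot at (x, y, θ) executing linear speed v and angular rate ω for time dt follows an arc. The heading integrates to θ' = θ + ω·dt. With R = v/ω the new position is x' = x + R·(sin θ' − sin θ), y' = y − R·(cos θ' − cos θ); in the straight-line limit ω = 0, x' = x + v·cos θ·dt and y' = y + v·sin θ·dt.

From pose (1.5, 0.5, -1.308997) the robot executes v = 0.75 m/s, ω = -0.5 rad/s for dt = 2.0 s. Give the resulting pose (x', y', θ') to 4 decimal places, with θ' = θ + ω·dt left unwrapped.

(1.1606, -0.8977, -2.3090)

θ' = -1.3090 + -0.5·2.0 = -2.3090
R = v/ω = 0.75/-0.5 = -1.5000
x' = 1.5 + -1.5000·(sin -2.3090 − sin -1.3090) = 1.1606
y' = 0.5 − -1.5000·(cos -2.3090 − cos -1.3090) = -0.8977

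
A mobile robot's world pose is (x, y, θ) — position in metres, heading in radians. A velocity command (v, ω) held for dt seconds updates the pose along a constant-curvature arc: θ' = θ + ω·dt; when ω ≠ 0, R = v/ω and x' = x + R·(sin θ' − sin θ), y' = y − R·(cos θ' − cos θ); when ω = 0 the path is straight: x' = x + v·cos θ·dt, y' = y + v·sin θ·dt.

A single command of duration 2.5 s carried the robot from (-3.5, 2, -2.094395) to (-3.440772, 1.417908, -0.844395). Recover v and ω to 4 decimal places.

Δθ = -0.844395 − -2.094395 = 1.250000
ω = Δθ/dt = 1.250000/2.5 = 0.5000
R = −Δy/(cos θ' − cos θ) = 0.5000
v = R·ω = 0.5000·0.5000 = 0.2500

v = 0.2500, ω = 0.5000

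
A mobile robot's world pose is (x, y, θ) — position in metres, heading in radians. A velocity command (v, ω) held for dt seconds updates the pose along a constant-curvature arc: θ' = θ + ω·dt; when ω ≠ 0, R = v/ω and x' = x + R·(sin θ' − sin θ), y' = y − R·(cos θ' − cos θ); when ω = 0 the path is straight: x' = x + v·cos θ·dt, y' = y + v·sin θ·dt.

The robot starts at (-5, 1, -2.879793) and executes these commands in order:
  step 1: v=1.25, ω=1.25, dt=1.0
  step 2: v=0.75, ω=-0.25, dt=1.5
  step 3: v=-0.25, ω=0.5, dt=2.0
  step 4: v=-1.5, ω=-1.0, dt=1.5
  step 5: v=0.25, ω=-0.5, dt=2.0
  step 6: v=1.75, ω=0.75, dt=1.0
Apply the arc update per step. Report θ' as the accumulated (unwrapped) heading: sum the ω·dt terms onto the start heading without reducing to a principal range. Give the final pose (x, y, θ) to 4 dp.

(-7.8539, 1.4117, -2.7548)

step 1: θ'=-1.6298 (R=1.0000) → pose (-5.7394, 0.0930, -1.6298)
step 2: θ'=-2.0048 (R=-3.0000) → pose (-6.0123, -0.9916, -2.0048)
step 3: θ'=-1.0048 (R=-0.5000) → pose (-6.0440, -0.5132, -1.0048)
step 4: θ'=-2.5048 (R=1.5000) → pose (-5.6698, 1.4972, -2.5048)
step 5: θ'=-3.5048 (R=-0.5000) → pose (-6.1448, 1.4318, -3.5048)
step 6: θ'=-2.7548 (R=2.3333) → pose (-7.8539, 1.4117, -2.7548)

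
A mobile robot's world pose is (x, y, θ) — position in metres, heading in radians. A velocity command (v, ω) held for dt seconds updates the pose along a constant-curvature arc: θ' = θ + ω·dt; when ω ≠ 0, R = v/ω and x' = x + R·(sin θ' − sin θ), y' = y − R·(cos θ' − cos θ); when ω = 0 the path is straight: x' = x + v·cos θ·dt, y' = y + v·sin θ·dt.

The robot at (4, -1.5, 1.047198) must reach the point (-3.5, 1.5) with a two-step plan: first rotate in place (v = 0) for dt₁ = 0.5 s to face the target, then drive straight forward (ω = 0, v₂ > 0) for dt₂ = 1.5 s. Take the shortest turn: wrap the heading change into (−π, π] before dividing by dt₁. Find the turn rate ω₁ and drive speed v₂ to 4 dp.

heading to target = atan2(1.5−-1.5, -3.5−4) = 2.7611
Δθ = wrap(2.7611 − 1.0472) = 1.7139; ω₁ = Δθ/dt₁ = 3.4278
distance = √((-3.5−4)² + (1.5−-1.5)²) = 8.0777; v₂ = distance/dt₂ = 5.3852

ω₁ = 3.4278, v₂ = 5.3852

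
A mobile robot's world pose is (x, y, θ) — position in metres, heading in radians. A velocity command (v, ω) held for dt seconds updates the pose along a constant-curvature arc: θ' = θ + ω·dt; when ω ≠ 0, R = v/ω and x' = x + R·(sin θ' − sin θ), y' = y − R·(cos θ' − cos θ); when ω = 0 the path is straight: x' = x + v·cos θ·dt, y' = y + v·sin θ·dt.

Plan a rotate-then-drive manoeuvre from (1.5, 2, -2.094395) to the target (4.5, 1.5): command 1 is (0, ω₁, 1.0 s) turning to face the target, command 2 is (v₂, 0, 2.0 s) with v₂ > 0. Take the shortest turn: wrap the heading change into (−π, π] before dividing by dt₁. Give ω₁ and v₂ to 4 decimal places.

heading to target = atan2(1.5−2, 4.5−1.5) = -0.1651
Δθ = wrap(-0.1651 − -2.0944) = 1.9292; ω₁ = Δθ/dt₁ = 1.9292
distance = √((4.5−1.5)² + (1.5−2)²) = 3.0414; v₂ = distance/dt₂ = 1.5207

ω₁ = 1.9292, v₂ = 1.5207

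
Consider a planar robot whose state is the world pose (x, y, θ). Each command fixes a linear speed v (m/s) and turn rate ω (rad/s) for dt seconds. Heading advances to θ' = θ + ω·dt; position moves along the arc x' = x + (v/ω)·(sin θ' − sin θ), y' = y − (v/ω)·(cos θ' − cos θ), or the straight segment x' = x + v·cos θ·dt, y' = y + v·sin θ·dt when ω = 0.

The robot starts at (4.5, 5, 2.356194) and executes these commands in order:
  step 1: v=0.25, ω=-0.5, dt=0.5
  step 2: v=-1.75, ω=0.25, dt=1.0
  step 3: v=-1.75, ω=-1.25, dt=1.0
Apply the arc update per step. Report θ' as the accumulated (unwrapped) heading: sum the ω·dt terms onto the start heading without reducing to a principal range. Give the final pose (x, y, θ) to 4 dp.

(5.7559, 2.1028, 1.1062)

step 1: θ'=2.1062 (R=-0.5000) → pose (4.4235, 5.0985, 2.1062)
step 2: θ'=2.3562 (R=-7.0000) → pose (5.4942, 3.7200, 2.3562)
step 3: θ'=1.1062 (R=1.4000) → pose (5.7559, 2.1028, 1.1062)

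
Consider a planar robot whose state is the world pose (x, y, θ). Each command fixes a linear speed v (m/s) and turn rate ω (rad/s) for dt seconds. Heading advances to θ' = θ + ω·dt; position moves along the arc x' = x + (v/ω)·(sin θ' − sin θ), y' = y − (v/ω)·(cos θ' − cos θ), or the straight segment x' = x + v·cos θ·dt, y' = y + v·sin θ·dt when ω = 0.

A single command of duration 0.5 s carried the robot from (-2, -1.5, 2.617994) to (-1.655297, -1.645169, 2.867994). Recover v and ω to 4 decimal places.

v = -0.7500, ω = 0.5000

Δθ = 2.867994 − 2.617994 = 0.250000
ω = Δθ/dt = 0.250000/0.5 = 0.5000
R = Δx/(sin θ' − sin θ) = -1.5000
v = R·ω = -1.5000·0.5000 = -0.7500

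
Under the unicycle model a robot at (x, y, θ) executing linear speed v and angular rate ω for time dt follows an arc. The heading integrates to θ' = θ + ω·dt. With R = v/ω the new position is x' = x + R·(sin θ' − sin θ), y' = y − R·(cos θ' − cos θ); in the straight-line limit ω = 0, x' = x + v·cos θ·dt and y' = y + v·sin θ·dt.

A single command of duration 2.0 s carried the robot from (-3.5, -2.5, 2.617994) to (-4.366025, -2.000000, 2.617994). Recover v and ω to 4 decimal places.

Δθ = 2.617994 − 2.617994 = 0.000000
ω = Δθ/dt = 0.000000/2.0 = 0.0000
ω = 0 → v = (Δx·cos θ + Δy·sin θ)/dt = 0.5000

v = 0.5000, ω = 0.0000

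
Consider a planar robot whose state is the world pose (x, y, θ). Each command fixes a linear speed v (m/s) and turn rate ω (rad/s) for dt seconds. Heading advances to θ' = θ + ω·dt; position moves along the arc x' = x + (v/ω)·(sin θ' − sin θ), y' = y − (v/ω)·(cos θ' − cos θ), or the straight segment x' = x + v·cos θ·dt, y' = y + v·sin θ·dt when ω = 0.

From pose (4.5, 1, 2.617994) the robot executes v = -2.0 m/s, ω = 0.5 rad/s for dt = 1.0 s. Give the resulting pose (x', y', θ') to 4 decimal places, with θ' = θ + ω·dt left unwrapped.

θ' = 2.6180 + 0.5·1.0 = 3.1180
R = v/ω = -2.0/0.5 = -4.0000
x' = 4.5 + -4.0000·(sin 3.1180 − sin 2.6180) = 6.4056
y' = 1 − -4.0000·(cos 3.1180 − cos 2.6180) = 0.4652

(6.4056, 0.4652, 3.1180)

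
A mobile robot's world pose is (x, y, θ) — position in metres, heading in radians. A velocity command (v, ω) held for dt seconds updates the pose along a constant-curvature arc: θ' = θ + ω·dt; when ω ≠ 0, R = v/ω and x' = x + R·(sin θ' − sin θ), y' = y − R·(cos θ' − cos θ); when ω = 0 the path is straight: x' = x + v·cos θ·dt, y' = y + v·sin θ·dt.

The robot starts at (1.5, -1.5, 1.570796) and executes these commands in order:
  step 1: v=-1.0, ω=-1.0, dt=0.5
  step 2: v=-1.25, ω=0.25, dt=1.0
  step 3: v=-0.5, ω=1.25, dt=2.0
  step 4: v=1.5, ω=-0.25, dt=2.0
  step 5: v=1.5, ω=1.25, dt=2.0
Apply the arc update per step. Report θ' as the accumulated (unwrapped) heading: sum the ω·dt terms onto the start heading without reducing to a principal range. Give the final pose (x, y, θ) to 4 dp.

step 1: θ'=1.0708 (R=1.0000) → pose (1.3776, -1.9794, 1.0708)
step 2: θ'=1.3208 (R=-5.0000) → pose (0.9209, -3.1395, 1.3208)
step 3: θ'=3.8208 (R=-0.4000) → pose (1.5598, -3.5497, 3.8208)
step 4: θ'=3.3208 (R=-6.0000) → pose (-1.1398, -4.7852, 3.3208)
step 5: θ'=5.8208 (R=1.2000) → pose (-1.4612, -7.0400, 5.8208)

(-1.4612, -7.0400, 5.8208)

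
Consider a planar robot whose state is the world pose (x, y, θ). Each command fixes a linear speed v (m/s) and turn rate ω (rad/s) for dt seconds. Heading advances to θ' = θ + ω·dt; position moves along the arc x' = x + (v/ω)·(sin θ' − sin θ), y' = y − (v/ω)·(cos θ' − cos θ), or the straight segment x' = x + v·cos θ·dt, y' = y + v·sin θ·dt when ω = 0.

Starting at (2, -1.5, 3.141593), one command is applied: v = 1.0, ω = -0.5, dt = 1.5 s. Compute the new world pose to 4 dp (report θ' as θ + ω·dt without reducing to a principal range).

θ' = 3.1416 + -0.5·1.5 = 2.3916
R = v/ω = 1.0/-0.5 = -2.0000
x' = 2 + -2.0000·(sin 2.3916 − sin 3.1416) = 0.6367
y' = -1.5 − -2.0000·(cos 2.3916 − cos 3.1416) = -0.9634

(0.6367, -0.9634, 2.3916)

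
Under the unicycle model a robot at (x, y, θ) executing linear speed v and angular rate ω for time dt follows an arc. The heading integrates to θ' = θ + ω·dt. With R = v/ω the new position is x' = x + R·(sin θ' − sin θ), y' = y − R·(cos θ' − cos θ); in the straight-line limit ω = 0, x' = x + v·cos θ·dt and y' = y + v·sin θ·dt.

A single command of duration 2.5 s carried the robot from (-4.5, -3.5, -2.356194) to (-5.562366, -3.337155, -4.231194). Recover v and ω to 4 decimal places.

v = 0.5000, ω = -0.7500

Δθ = -4.231194 − -2.356194 = -1.875000
ω = Δθ/dt = -1.875000/2.5 = -0.7500
R = Δx/(sin θ' − sin θ) = -0.6667
v = R·ω = -0.6667·-0.7500 = 0.5000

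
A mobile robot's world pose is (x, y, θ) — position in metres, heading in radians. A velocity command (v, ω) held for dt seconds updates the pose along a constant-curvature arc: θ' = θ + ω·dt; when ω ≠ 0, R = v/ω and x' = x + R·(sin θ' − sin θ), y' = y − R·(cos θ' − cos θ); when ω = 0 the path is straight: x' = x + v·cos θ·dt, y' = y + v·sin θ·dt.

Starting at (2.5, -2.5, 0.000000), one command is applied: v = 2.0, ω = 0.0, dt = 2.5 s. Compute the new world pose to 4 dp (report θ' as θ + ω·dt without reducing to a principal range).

(7.5000, -2.5000, 0.0000)

θ' = 0.0000 + 0.0·2.5 = 0.0000
ω = 0 → straight: x' = 2.5 + 2.0·cos(0.0000)·2.5 = 7.5000
y' = -2.5 + 2.0·sin(0.0000)·2.5 = -2.5000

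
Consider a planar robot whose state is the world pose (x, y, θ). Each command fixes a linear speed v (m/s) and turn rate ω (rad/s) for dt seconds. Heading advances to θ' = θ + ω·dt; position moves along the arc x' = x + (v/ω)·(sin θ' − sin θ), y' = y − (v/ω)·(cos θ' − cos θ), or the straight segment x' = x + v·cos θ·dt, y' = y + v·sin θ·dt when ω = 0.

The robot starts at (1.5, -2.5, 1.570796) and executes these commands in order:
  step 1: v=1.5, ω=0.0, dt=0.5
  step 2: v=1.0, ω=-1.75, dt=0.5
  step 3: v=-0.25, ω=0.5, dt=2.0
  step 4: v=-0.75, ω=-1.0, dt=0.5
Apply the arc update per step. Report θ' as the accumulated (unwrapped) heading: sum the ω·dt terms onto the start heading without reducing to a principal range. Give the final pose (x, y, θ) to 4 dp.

(1.4833, -2.1257, 1.1958)

step 1: θ'=1.5708 (straight) → pose (1.5000, -1.7500, 1.5708)
step 2: θ'=0.6958 (R=-0.5714) → pose (1.7051, -1.3114, 0.6958)
step 3: θ'=1.6958 (R=-0.5000) → pose (1.5295, -1.7575, 1.6958)
step 4: θ'=1.1958 (R=0.7500) → pose (1.4833, -2.1257, 1.1958)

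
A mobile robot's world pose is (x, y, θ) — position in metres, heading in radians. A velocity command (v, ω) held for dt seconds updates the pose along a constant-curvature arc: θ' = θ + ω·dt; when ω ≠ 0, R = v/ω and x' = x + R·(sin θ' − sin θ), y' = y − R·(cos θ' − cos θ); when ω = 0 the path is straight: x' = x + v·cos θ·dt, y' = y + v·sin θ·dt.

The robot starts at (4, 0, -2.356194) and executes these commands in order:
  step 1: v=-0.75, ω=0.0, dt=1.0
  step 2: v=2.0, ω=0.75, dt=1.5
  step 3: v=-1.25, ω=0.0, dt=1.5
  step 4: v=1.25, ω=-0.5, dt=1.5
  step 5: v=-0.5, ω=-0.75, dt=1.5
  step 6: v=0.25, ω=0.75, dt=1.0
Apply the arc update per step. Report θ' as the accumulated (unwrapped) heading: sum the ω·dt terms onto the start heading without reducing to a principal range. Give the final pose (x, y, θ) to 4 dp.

step 1: θ'=-2.3562 (straight) → pose (4.5303, 0.5303, -2.3562)
step 2: θ'=-1.2312 (R=2.6667) → pose (3.9016, -2.2436, -1.2312)
step 3: θ'=-1.2312 (straight) → pose (3.2770, -0.4757, -1.2312)
step 4: θ'=-1.9812 (R=-2.5000) → pose (3.2122, -2.3059, -1.9812)
step 5: θ'=-3.1062 (R=0.6667) → pose (3.7999, -1.9056, -3.1062)
step 6: θ'=-2.3562 (R=0.3333) → pose (3.5760, -2.0030, -2.3562)

(3.5760, -2.0030, -2.3562)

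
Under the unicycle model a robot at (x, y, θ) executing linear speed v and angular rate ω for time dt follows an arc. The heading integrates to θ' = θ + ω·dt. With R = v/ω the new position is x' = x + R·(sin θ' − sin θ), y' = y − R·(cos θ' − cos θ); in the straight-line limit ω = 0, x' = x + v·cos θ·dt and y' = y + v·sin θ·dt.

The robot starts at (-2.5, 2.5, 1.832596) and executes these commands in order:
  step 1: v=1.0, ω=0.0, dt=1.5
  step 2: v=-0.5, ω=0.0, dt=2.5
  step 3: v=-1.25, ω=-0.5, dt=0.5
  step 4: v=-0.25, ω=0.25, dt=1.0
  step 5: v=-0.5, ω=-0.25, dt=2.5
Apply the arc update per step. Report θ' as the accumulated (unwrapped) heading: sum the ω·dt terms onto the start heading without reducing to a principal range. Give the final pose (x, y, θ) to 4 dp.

step 1: θ'=1.8326 (straight) → pose (-2.8882, 3.9489, 1.8326)
step 2: θ'=1.8326 (straight) → pose (-2.5647, 2.7415, 1.8326)
step 3: θ'=1.5826 (R=2.5000) → pose (-2.4797, 2.1239, 1.5826)
step 4: θ'=1.8326 (R=-1.0000) → pose (-2.4457, 1.8769, 1.8326)
step 5: θ'=1.2076 (R=2.0000) → pose (-2.5080, 0.6487, 1.2076)

(-2.5080, 0.6487, 1.2076)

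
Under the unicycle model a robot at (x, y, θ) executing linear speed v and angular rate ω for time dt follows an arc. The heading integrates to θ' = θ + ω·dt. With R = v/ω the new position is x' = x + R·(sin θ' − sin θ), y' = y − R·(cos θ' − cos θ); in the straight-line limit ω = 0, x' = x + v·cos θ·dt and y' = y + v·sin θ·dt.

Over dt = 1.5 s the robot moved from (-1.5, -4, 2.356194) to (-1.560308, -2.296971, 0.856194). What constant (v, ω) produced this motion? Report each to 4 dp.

v = 1.2500, ω = -1.0000

Δθ = 0.856194 − 2.356194 = -1.500000
ω = Δθ/dt = -1.500000/1.5 = -1.0000
R = −Δy/(cos θ' − cos θ) = -1.2500
v = R·ω = -1.2500·-1.0000 = 1.2500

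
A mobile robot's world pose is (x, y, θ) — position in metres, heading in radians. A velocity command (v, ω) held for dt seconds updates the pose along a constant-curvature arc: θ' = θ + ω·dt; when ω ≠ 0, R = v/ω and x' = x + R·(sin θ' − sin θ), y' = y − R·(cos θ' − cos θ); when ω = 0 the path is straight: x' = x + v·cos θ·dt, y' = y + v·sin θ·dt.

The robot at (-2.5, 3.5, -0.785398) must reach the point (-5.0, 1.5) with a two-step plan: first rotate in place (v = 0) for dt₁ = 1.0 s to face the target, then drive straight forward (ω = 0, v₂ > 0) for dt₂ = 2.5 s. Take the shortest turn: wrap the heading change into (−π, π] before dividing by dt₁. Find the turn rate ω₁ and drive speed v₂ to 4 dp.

ω₁ = -1.6815, v₂ = 1.2806

heading to target = atan2(1.5−3.5, -5−-2.5) = -2.4669
Δθ = wrap(-2.4669 − -0.7854) = -1.6815; ω₁ = Δθ/dt₁ = -1.6815
distance = √((-5−-2.5)² + (1.5−3.5)²) = 3.2016; v₂ = distance/dt₂ = 1.2806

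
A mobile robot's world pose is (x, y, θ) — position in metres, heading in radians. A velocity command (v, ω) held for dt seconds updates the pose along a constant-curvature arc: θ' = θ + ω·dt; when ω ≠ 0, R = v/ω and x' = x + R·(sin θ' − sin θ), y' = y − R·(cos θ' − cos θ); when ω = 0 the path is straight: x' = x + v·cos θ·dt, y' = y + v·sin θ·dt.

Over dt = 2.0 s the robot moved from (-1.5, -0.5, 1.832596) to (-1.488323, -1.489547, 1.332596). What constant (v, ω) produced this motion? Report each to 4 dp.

v = -0.5000, ω = -0.2500

Δθ = 1.332596 − 1.832596 = -0.500000
ω = Δθ/dt = -0.500000/2.0 = -0.2500
R = −Δy/(cos θ' − cos θ) = 2.0000
v = R·ω = 2.0000·-0.2500 = -0.5000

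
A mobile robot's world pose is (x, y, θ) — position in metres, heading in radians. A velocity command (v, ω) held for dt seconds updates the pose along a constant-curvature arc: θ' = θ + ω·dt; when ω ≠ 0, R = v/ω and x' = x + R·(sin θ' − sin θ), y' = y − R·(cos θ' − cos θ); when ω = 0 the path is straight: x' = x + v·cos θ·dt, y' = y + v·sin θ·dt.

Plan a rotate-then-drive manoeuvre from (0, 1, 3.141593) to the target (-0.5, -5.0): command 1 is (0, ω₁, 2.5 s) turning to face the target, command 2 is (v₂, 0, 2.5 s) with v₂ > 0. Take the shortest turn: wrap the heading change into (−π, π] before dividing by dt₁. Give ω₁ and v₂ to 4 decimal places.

heading to target = atan2(-5−1, -0.5−0) = -1.6539
Δθ = wrap(-1.6539 − 3.1416) = 1.4877; ω₁ = Δθ/dt₁ = 0.5951
distance = √((-0.5−0)² + (-5−1)²) = 6.0208; v₂ = distance/dt₂ = 2.4083

ω₁ = 0.5951, v₂ = 2.4083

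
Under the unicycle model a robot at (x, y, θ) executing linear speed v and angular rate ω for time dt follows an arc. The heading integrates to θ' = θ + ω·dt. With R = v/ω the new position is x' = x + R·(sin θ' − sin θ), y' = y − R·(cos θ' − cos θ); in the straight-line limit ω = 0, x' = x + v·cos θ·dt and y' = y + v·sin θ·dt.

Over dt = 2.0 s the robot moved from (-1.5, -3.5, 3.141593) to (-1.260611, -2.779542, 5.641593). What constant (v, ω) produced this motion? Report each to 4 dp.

Δθ = 5.641593 − 3.141593 = 2.500000
ω = Δθ/dt = 2.500000/2.0 = 1.2500
R = −Δy/(cos θ' − cos θ) = -0.4000
v = R·ω = -0.4000·1.2500 = -0.5000

v = -0.5000, ω = 1.2500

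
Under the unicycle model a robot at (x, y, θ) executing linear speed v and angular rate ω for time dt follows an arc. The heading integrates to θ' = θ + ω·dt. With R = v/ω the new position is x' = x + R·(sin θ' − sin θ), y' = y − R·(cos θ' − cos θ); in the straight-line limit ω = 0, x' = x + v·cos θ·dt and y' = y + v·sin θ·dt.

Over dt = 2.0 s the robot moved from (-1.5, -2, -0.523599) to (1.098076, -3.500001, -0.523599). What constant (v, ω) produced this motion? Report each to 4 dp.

v = 1.5000, ω = 0.0000

Δθ = -0.523599 − -0.523599 = 0.000000
ω = Δθ/dt = 0.000000/2.0 = 0.0000
ω = 0 → v = (Δx·cos θ + Δy·sin θ)/dt = 1.5000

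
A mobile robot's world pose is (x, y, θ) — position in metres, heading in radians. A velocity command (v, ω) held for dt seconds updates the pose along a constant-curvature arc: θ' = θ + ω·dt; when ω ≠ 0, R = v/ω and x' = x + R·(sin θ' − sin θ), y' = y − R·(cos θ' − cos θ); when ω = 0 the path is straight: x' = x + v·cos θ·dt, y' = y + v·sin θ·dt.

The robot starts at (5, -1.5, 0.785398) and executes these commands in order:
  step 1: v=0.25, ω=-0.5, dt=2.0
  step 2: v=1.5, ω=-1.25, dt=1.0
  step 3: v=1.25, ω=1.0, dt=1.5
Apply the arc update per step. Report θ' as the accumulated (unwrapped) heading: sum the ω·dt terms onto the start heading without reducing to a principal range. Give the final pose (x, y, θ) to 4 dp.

(7.6849, -3.5270, 0.0354)

step 1: θ'=-0.2146 (R=-0.5000) → pose (5.4600, -1.3650, -0.2146)
step 2: θ'=-1.4646 (R=-1.2000) → pose (6.3977, -2.4103, -1.4646)
step 3: θ'=0.0354 (R=1.2500) → pose (7.6849, -3.5270, 0.0354)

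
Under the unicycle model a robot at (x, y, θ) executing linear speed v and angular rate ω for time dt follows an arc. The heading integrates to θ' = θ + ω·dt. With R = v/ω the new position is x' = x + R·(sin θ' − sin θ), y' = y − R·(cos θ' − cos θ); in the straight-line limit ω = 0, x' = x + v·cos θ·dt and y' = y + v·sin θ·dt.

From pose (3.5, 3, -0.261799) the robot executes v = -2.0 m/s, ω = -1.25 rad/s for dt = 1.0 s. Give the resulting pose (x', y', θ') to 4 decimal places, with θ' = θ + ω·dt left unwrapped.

(2.3169, 4.4511, -1.5118)

θ' = -0.2618 + -1.25·1.0 = -1.5118
R = v/ω = -2.0/-1.25 = 1.6000
x' = 3.5 + 1.6000·(sin -1.5118 − sin -0.2618) = 2.3169
y' = 3 − 1.6000·(cos -1.5118 − cos -0.2618) = 4.4511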